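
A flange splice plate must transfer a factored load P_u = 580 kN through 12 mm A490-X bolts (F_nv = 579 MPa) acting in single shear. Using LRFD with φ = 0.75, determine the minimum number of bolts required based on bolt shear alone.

12 bolts

A_b = π·12²/4 = 113.1 mm².
Per-bolt design strength φR_n = 0.75 × 579 × 113.1 × 1 / 1000 = 49.11 kN.
n ≥ 580 / 49.11 = 11.81 → use 12 bolts.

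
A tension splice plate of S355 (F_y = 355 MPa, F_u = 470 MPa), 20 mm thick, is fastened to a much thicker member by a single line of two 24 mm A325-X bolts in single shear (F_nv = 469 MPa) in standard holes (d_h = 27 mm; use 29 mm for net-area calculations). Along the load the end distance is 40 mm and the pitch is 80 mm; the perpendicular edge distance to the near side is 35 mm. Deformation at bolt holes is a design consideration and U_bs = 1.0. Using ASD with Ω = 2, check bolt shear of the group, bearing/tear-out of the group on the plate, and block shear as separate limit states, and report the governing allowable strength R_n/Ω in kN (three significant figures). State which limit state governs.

Bolt shear: A_b = π·24²/4 = 452.4 mm²; R_n = 469 × 452.4 × 2 × 1 / 1000 = 424.3 kN → 424.3 / 2 = 212 kN.
Bearing: edge l_c = 26.5, r_n = 298.9 kN; interior l_c = 53, r_n = 541.4 kN; R_n = 298.9 + 1·541.4 = 840.4 kN → 420 kN.
Block shear: A_gv = 2400, A_nv = 1530, A_nt = 410 mm²; R_n = min(0.6F_uA_nv, 0.6F_yA_gv) + U_bs·F_u·A_nt = 624.2 kN → 312 kN.
Bolt shear governs: 212 kN.

212 kN (bolt shear governs)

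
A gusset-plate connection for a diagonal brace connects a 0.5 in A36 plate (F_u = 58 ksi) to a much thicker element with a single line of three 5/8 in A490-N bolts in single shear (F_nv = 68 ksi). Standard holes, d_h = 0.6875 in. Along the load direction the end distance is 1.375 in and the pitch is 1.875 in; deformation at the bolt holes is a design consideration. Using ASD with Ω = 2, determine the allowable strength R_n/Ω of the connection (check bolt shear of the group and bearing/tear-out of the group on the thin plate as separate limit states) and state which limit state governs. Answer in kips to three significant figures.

31.3 kips (bolt shear governs)

Bolt shear: A_b = π·0.625²/4 = 0.3068 in²; R_n = 68 × 0.3068 × 3 × 1 = 62.59 kips → 62.59 / 2 = 31.3 kips.
Bearing (1.2 l_c t F_u ≤ 2.4 d t F_u): upper limit = 2.4·0.625·0.5·58 = 43.5 kips.
  Edge l_c = 1.375 − 0.6875/2 = 1.031 → r_n = 35.89 kips; interior l_c = 1.875 − 0.6875 = 1.188 → r_n = 41.33 kips.
  R_n,bearing = 1·35.89 + 2·41.33 = 118.5 kips → 118.5 / 2 = 59.3 kips.
Bolt shear governs: 31.3 kips.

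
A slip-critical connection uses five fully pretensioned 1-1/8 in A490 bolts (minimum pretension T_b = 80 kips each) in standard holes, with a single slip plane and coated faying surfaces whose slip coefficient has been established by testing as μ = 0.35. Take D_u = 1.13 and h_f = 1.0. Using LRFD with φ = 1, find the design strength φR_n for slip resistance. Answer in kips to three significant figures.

R_n = μ · D_u · h_f · T_b · n_s · n_b = 0.35 × 1.13 × 1.0 × 80 × 1 × 5 = 158.2 kips.
Design strength φR_n = 1 × 158.2 = 158 kips.

158 kips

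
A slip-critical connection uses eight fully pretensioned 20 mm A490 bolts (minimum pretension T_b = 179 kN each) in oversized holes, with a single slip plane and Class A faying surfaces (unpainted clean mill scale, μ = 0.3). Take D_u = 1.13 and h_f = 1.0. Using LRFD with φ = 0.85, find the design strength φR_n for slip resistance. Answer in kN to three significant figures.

R_n = μ · D_u · h_f · T_b · n_s · n_b = 0.3 × 1.13 × 1.0 × 179 × 1 × 8 = 485.4 kN.
Design strength φR_n = 0.85 × 485.4 = 413 kN.

413 kN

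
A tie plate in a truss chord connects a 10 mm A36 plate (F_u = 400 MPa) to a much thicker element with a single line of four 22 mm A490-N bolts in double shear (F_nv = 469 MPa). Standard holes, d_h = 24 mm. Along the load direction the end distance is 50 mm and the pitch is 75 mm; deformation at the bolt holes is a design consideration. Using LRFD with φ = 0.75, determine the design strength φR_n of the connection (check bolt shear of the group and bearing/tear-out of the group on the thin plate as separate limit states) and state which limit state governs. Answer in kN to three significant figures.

612 kN (bearing governs)

Bolt shear: A_b = π·22²/4 = 380.1 mm²; R_n = 469 × 380.1 × 4 × 2 / 1000 = 1426 kN → 0.75 × 1426 = 1070 kN.
Bearing (1.2 l_c t F_u ≤ 2.4 d t F_u): upper limit = 2.4·22·10·400 / 1000 = 211.2 kN.
  Edge l_c = 50 − 24/2 = 38 → r_n = 182.4 kN; interior l_c = 75 − 24 = 51 → r_n = 211.2 kN.
  R_n,bearing = 1·182.4 + 3·211.2 = 816 kN → 0.75 × 816 = 612 kN.
Bearing governs: 612 kN.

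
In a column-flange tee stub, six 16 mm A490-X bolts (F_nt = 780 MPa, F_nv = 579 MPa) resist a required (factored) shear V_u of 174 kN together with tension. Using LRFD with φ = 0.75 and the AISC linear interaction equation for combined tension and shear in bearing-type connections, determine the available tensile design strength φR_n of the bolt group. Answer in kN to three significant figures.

A_b = π·16²/4 = 201.1 mm²; f_rv = 174 × 1000 / (6 × 201.1) = 144.2 MPa.
F'_nt = 1.3 F_nt − (F_nt / φF_nv) f_rv = 1.3·780 − (780/(0.75·579))·144.2 = 754.9 MPa, capped at F_nt → F'_nt = 754.9 MPa.
R_n = F'_nt · A_b · n = 754.9 × 201.1 × 6 / 1000 = 910.7 kN.
Design strength φR_n = 0.75 × 910.7 = 683 kN.

683 kN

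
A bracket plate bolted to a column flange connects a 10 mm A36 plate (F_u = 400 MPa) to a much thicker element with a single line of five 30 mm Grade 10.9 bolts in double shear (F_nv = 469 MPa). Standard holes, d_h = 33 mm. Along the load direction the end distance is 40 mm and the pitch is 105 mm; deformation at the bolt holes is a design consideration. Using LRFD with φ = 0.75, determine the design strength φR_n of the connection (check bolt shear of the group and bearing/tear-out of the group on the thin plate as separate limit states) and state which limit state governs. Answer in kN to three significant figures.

Bolt shear: A_b = π·30²/4 = 706.9 mm²; R_n = 469 × 706.9 × 5 × 2 / 1000 = 3315 kN → 0.75 × 3315 = 2490 kN.
Bearing (1.2 l_c t F_u ≤ 2.4 d t F_u): upper limit = 2.4·30·10·400 / 1000 = 288 kN.
  Edge l_c = 40 − 33/2 = 23.5 → r_n = 112.8 kN; interior l_c = 105 − 33 = 72 → r_n = 288 kN.
  R_n,bearing = 1·112.8 + 4·288 = 1265 kN → 0.75 × 1265 = 949 kN.
Bearing governs: 949 kN.

949 kN (bearing governs)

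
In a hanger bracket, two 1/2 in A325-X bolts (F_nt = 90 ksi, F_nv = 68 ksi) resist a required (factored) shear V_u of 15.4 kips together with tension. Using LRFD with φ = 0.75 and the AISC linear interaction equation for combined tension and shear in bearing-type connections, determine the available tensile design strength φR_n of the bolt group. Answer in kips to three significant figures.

A_b = π·0.5²/4 = 0.1963 in²; f_rv = 15.4 / (2 × 0.1963) = 39.22 ksi.
F'_nt = 1.3 F_nt − (F_nt / φF_nv) f_rv = 1.3·90 − (90/(0.75·68))·39.22 = 47.8 ksi, capped at F_nt → F'_nt = 47.8 ksi.
R_n = F'_nt · A_b · n = 47.8 × 0.1963 × 2 = 18.77 kips.
Design strength φR_n = 0.75 × 18.77 = 14.1 kips.

14.1 kips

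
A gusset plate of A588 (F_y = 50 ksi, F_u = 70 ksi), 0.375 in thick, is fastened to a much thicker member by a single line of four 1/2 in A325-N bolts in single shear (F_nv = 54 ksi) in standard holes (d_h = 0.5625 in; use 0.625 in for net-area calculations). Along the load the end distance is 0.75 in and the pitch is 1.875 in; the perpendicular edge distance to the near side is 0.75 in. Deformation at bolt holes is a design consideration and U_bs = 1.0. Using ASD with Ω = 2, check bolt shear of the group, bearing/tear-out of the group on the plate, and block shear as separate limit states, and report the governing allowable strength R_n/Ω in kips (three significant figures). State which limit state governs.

Bolt shear: A_b = π·0.5²/4 = 0.1963 in²; R_n = 54 × 0.1963 × 4 × 1 = 42.41 kips → 42.41 / 2 = 21.2 kips.
Bearing: edge l_c = 0.4688, r_n = 14.77 kips; interior l_c = 1.312, r_n = 31.5 kips; R_n = 14.77 + 3·31.5 = 109.3 kips → 54.6 kips.
Block shear: A_gv = 2.391, A_nv = 1.57, A_nt = 0.1641 in²; R_n = min(0.6F_uA_nv, 0.6F_yA_gv) + U_bs·F_u·A_nt = 77.44 kips → 38.7 kips.
Bolt shear governs: 21.2 kips.

21.2 kips (bolt shear governs)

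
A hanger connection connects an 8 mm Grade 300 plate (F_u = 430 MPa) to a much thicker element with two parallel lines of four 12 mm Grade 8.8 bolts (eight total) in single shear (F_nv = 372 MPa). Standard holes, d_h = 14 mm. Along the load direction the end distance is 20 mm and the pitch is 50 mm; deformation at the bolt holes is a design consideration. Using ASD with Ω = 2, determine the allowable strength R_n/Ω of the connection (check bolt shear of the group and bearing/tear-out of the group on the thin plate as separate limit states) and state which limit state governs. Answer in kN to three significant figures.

Bolt shear: A_b = π·12²/4 = 113.1 mm²; R_n = 372 × 113.1 × 8 × 1 / 1000 = 336.6 kN → 336.6 / 2 = 168 kN.
Bearing (1.2 l_c t F_u ≤ 2.4 d t F_u): upper limit = 2.4·12·8·430 / 1000 = 99.07 kN.
  Edge l_c = 20 − 14/2 = 13 → r_n = 53.66 kN; interior l_c = 50 − 14 = 36 → r_n = 99.07 kN.
  R_n,bearing = 2·53.66 + 6·99.07 = 701.8 kN → 701.8 / 2 = 351 kN.
Bolt shear governs: 168 kN.

168 kN (bolt shear governs)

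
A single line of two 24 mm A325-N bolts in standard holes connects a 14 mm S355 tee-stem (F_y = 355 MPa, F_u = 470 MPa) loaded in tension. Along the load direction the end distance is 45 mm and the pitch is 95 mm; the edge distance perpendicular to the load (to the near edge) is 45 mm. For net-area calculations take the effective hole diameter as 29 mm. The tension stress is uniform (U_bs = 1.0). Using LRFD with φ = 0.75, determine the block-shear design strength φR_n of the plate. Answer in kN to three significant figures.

436 kN

Shear plane L_v = 45 + 1·95 = 140 mm; A_gv = 140 × 14 = 1960 mm².
A_nv = (140 − 1.5·29) × 14 = 1351 mm².
A_nt = (45 − 0.5·29) × 14 = 427 mm².
0.6 F_u A_nv = 381 kN; 0.6 F_y A_gv = 417.5 kN → shear rupture governs the shear term.
R_n = 381 + 1.0 × 470 × 427 / 1000 = 581.7 kN.
Design strength φR_n = 0.75 × 581.7 = 436 kN.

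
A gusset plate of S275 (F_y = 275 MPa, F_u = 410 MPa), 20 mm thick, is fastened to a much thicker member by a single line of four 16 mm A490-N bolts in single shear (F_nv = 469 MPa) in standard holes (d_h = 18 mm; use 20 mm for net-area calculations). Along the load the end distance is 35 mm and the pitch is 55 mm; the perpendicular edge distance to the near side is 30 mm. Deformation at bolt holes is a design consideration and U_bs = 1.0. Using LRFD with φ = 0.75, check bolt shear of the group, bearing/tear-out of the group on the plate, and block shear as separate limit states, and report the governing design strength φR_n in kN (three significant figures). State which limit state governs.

283 kN (bolt shear governs)

Bolt shear: A_b = π·16²/4 = 201.1 mm²; R_n = 469 × 201.1 × 4 × 1 / 1000 = 377.2 kN → 0.75 × 377.2 = 283 kN.
Bearing: edge l_c = 26, r_n = 255.8 kN; interior l_c = 37, r_n = 314.9 kN; R_n = 255.8 + 3·314.9 = 1200 kN → 900 kN.
Block shear: A_gv = 4000, A_nv = 2600, A_nt = 400 mm²; R_n = min(0.6F_uA_nv, 0.6F_yA_gv) + U_bs·F_u·A_nt = 803.6 kN → 603 kN.
Bolt shear governs: 283 kN.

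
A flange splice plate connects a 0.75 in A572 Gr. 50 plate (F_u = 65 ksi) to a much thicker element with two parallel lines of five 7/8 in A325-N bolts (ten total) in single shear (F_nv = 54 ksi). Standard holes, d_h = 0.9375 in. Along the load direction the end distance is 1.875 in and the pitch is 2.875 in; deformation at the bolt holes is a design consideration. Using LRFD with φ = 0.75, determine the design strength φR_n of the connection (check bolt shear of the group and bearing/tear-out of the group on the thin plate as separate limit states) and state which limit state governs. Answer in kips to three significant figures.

244 kips (bolt shear governs)

Bolt shear: A_b = π·0.875²/4 = 0.6013 in²; R_n = 54 × 0.6013 × 10 × 1 = 324.7 kips → 0.75 × 324.7 = 244 kips.
Bearing (1.2 l_c t F_u ≤ 2.4 d t F_u): upper limit = 2.4·0.875·0.75·65 = 102.4 kips.
  Edge l_c = 1.875 − 0.9375/2 = 1.406 → r_n = 82.27 kips; interior l_c = 2.875 − 0.9375 = 1.938 → r_n = 102.4 kips.
  R_n,bearing = 2·82.27 + 8·102.4 = 983.5 kips → 0.75 × 983.5 = 738 kips.
Bolt shear governs: 244 kips.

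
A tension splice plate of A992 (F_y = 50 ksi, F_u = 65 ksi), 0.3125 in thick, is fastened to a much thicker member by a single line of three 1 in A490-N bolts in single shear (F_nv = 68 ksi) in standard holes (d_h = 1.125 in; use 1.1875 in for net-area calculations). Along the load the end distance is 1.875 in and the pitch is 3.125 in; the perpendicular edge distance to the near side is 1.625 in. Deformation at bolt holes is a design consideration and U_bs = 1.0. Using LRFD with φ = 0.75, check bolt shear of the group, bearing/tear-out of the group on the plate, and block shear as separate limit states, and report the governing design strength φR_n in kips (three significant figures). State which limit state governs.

62.8 kips (block shear governs)

Bolt shear: A_b = π·1²/4 = 0.7854 in²; R_n = 68 × 0.7854 × 3 × 1 = 160.2 kips → 0.75 × 160.2 = 120 kips.
Bearing: edge l_c = 1.312, r_n = 31.99 kips; interior l_c = 2, r_n = 48.75 kips; R_n = 31.99 + 2·48.75 = 129.5 kips → 97.1 kips.
Block shear: A_gv = 2.539, A_nv = 1.611, A_nt = 0.3223 in²; R_n = min(0.6F_uA_nv, 0.6F_yA_gv) + U_bs·F_u·A_nt = 83.79 kips → 62.8 kips.
Block shear governs: 62.8 kips.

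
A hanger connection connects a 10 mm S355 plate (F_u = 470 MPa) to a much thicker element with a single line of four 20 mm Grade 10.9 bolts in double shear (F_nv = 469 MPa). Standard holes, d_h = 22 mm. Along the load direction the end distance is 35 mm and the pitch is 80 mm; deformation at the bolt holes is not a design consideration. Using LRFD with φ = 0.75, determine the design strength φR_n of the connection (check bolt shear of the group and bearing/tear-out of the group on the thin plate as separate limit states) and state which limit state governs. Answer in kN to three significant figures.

761 kN (bearing governs)

Bolt shear: A_b = π·20²/4 = 314.2 mm²; R_n = 469 × 314.2 × 4 × 2 / 1000 = 1179 kN → 0.75 × 1179 = 884 kN.
Bearing (1.5 l_c t F_u ≤ 3.0 d t F_u): upper limit = 3.0·20·10·470 / 1000 = 282 kN.
  Edge l_c = 35 − 22/2 = 24 → r_n = 169.2 kN; interior l_c = 80 − 22 = 58 → r_n = 282 kN.
  R_n,bearing = 1·169.2 + 3·282 = 1015 kN → 0.75 × 1015 = 761 kN.
Bearing governs: 761 kN.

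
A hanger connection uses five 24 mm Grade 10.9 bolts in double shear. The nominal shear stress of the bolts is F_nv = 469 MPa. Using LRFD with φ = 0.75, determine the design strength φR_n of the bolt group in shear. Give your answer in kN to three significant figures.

1590 kN

A_b = π × 24² / 4 = 452.4 mm².
R_n = F_nv · A_b · n · n_s = 469 × 452.4 × 5 × 2 / 1000 = 2122 kN.
Design strength φR_n = 0.75 × 2122 = 1590 kN.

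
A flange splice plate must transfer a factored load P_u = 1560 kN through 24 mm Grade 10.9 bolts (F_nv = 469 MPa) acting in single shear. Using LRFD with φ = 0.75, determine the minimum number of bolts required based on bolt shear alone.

A_b = π·24²/4 = 452.4 mm².
Per-bolt design strength φR_n = 0.75 × 469 × 452.4 × 1 / 1000 = 159.1 kN.
n ≥ 1560 / 159.1 = 9.803 → use 10 bolts.

10 bolts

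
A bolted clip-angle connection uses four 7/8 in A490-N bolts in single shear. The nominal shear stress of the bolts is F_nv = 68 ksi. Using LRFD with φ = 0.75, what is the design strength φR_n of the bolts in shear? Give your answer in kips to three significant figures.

A_b = π × 0.875² / 4 = 0.6013 in².
R_n = F_nv · A_b · n · n_s = 68 × 0.6013 × 4 × 1 = 163.6 kips.
Design strength φR_n = 0.75 × 163.6 = 123 kips.

123 kips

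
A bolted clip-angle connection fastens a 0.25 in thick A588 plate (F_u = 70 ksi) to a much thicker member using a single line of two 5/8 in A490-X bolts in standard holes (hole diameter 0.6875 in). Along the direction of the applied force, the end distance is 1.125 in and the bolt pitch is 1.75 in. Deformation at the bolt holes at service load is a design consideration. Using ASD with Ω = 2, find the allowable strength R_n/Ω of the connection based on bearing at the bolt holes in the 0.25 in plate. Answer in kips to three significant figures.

Per bolt r_n = 1.2 l_c t F_u ≤ 2.4 d t F_u; upper limit = 2.4 × 0.625 × 0.25 × 70 = 26.25 kips.
Edge bolt: l_c = 1.125 − 0.6875/2 = 0.7812 in → 1.2 × 0.7812 × 0.25 × 70 = 16.41 → r_n = 16.41 kips.
Interior bolts: l_c = 1.75 − 0.6875 = 1.062 in → 1.2 × 1.062 × 0.25 × 70 = 22.31 → r_n = 22.31 kips.
R_n = 1 × 16.41 + 1 × 22.31 = 38.72 kips.
Allowable strength R_n/Ω = 38.72 / 2 = 19.4 kips.

19.4 kips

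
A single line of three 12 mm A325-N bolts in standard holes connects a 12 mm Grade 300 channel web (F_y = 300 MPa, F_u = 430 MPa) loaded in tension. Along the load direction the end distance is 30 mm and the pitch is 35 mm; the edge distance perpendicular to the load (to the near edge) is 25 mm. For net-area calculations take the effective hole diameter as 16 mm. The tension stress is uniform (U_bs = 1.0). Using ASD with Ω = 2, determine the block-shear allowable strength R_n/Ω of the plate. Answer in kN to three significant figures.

137 kN

Shear plane L_v = 30 + 2·35 = 100 mm; A_gv = 100 × 12 = 1200 mm².
A_nv = (100 − 2.5·16) × 12 = 720 mm².
A_nt = (25 − 0.5·16) × 12 = 204 mm².
0.6 F_u A_nv = 185.8 kN; 0.6 F_y A_gv = 216 kN → shear rupture governs the shear term.
R_n = 185.8 + 1.0 × 430 × 204 / 1000 = 273.5 kN.
Allowable strength R_n/Ω = 273.5 / 2 = 137 kN.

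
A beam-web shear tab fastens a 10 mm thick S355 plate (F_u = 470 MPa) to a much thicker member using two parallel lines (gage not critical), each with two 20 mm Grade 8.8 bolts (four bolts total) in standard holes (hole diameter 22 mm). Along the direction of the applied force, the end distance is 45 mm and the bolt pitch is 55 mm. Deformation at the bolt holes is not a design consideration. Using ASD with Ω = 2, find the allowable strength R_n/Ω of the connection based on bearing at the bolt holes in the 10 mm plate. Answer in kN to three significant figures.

Per bolt r_n = 1.5 l_c t F_u ≤ 3.0 d t F_u; upper limit = 3.0 × 20 × 10 × 470 / 1000 = 282 kN.
Edge bolt: l_c = 45 − 22/2 = 34 mm → 1.5 × 34 × 10 × 470 / 1000 = 239.7 → r_n = 239.7 kN.
Interior bolts: l_c = 55 − 22 = 33 mm → 1.5 × 33 × 10 × 470 / 1000 = 232.7 → r_n = 232.7 kN.
R_n = 2 × 239.7 + 2 × 232.7 = 944.7 kN.
Allowable strength R_n/Ω = 944.7 / 2 = 472 kN.

472 kN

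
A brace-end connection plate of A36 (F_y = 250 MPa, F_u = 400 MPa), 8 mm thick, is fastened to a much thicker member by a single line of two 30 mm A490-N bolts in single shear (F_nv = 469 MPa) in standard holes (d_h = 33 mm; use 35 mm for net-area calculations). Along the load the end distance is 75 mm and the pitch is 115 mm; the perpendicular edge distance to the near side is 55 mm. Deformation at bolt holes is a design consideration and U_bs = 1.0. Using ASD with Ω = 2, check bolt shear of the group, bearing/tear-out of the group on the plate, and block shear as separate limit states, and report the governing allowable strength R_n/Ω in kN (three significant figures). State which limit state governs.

174 kN (block shear governs)

Bolt shear: A_b = π·30²/4 = 706.9 mm²; R_n = 469 × 706.9 × 2 × 1 / 1000 = 663 kN → 663 / 2 = 332 kN.
Bearing: edge l_c = 58.5, r_n = 224.6 kN; interior l_c = 82, r_n = 230.4 kN; R_n = 224.6 + 1·230.4 = 455 kN → 228 kN.
Block shear: A_gv = 1520, A_nv = 1100, A_nt = 300 mm²; R_n = min(0.6F_uA_nv, 0.6F_yA_gv) + U_bs·F_u·A_nt = 348 kN → 174 kN.
Block shear governs: 174 kN.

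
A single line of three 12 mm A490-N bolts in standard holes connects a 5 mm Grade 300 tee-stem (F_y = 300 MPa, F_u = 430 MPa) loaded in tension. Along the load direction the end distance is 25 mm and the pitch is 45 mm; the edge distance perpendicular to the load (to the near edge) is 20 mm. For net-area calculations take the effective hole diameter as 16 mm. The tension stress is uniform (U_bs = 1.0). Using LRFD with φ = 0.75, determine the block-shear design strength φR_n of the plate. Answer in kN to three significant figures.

91.9 kN

Shear plane L_v = 25 + 2·45 = 115 mm; A_gv = 115 × 5 = 575 mm².
A_nv = (115 − 2.5·16) × 5 = 375 mm².
A_nt = (20 − 0.5·16) × 5 = 60 mm².
0.6 F_u A_nv = 96.75 kN; 0.6 F_y A_gv = 103.5 kN → shear rupture governs the shear term.
R_n = 96.75 + 1.0 × 430 × 60 / 1000 = 122.5 kN.
Design strength φR_n = 0.75 × 122.5 = 91.9 kN.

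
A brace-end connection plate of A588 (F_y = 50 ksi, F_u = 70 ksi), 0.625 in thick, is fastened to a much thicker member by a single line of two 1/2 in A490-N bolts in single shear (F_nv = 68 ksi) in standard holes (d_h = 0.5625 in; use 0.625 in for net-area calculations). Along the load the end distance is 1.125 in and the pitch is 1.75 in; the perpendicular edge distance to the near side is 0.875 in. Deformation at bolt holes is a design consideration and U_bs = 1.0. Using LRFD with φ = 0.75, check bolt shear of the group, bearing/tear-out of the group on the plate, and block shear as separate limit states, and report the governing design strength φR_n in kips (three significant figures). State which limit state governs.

Bolt shear: A_b = π·0.5²/4 = 0.1963 in²; R_n = 68 × 0.1963 × 2 × 1 = 26.7 kips → 0.75 × 26.7 = 20 kips.
Bearing: edge l_c = 0.8438, r_n = 44.3 kips; interior l_c = 1.188, r_n = 52.5 kips; R_n = 44.3 + 1·52.5 = 96.8 kips → 72.6 kips.
Block shear: A_gv = 1.797, A_nv = 1.211, A_nt = 0.3516 in²; R_n = min(0.6F_uA_nv, 0.6F_yA_gv) + U_bs·F_u·A_nt = 75.47 kips → 56.6 kips.
Bolt shear governs: 20 kips.

20 kips (bolt shear governs)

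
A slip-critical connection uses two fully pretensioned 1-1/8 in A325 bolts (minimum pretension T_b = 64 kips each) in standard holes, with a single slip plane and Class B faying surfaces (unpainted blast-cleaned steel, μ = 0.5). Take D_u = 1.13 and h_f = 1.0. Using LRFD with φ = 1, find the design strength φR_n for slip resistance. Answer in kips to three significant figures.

72.3 kips

R_n = μ · D_u · h_f · T_b · n_s · n_b = 0.5 × 1.13 × 1.0 × 64 × 1 × 2 = 72.32 kips.
Design strength φR_n = 1 × 72.32 = 72.3 kips.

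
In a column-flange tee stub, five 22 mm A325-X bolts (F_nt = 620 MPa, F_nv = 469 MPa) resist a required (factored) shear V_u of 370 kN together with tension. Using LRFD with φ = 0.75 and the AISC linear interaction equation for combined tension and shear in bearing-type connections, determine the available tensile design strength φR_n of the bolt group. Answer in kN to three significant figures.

A_b = π·22²/4 = 380.1 mm²; f_rv = 370 × 1000 / (5 × 380.1) = 194.7 MPa.
F'_nt = 1.3 F_nt − (F_nt / φF_nv) f_rv = 1.3·620 − (620/(0.75·469))·194.7 = 462.9 MPa, capped at F_nt → F'_nt = 462.9 MPa.
R_n = F'_nt · A_b · n = 462.9 × 380.1 × 5 / 1000 = 879.8 kN.
Design strength φR_n = 0.75 × 879.8 = 660 kN.

660 kN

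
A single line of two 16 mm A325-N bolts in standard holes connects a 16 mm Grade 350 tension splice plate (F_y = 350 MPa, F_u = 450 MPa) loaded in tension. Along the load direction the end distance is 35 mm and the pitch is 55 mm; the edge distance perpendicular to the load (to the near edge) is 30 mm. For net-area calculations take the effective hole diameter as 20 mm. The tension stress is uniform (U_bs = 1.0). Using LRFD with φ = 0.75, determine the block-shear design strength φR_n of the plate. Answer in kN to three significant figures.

Shear plane L_v = 35 + 1·55 = 90 mm; A_gv = 90 × 16 = 1440 mm².
A_nv = (90 − 1.5·20) × 16 = 960 mm².
A_nt = (30 − 0.5·20) × 16 = 320 mm².
0.6 F_u A_nv = 259.2 kN; 0.6 F_y A_gv = 302.4 kN → shear rupture governs the shear term.
R_n = 259.2 + 1.0 × 450 × 320 / 1000 = 403.2 kN.
Design strength φR_n = 0.75 × 403.2 = 302 kN.

302 kN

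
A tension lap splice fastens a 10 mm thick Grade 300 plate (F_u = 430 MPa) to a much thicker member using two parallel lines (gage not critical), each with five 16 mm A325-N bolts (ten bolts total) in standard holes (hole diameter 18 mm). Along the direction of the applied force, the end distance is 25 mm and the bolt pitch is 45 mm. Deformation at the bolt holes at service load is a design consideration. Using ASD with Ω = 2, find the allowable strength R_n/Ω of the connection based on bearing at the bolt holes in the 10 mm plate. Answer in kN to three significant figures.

640 kN

Per bolt r_n = 1.2 l_c t F_u ≤ 2.4 d t F_u; upper limit = 2.4 × 16 × 10 × 430 / 1000 = 165.1 kN.
Edge bolt: l_c = 25 − 18/2 = 16 mm → 1.2 × 16 × 10 × 430 / 1000 = 82.56 → r_n = 82.56 kN.
Interior bolts: l_c = 45 − 18 = 27 mm → 1.2 × 27 × 10 × 430 / 1000 = 139.3 → r_n = 139.3 kN.
R_n = 2 × 82.56 + 8 × 139.3 = 1280 kN.
Allowable strength R_n/Ω = 1280 / 2 = 640 kN.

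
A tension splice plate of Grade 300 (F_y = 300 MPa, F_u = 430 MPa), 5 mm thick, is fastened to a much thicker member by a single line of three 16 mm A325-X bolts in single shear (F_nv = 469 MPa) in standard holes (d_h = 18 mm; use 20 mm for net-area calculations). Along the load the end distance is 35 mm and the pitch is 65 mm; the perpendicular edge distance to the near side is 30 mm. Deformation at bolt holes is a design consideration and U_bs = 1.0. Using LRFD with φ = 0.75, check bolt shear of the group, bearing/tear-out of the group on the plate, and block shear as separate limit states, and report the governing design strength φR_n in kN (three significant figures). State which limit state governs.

144 kN (block shear governs)

Bolt shear: A_b = π·16²/4 = 201.1 mm²; R_n = 469 × 201.1 × 3 × 1 / 1000 = 282.9 kN → 0.75 × 282.9 = 212 kN.
Bearing: edge l_c = 26, r_n = 67.08 kN; interior l_c = 47, r_n = 82.56 kN; R_n = 67.08 + 2·82.56 = 232.2 kN → 174 kN.
Block shear: A_gv = 825, A_nv = 575, A_nt = 100 mm²; R_n = min(0.6F_uA_nv, 0.6F_yA_gv) + U_bs·F_u·A_nt = 191.3 kN → 144 kN.
Block shear governs: 144 kN.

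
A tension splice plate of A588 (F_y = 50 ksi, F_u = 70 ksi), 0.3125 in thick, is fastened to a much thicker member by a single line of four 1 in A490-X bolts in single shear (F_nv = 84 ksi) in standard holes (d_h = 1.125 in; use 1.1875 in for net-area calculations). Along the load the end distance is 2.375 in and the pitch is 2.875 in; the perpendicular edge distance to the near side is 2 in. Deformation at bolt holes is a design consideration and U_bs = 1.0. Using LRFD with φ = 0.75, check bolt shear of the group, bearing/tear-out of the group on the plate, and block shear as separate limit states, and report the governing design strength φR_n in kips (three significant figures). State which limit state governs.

90.4 kips (block shear governs)

Bolt shear: A_b = π·1²/4 = 0.7854 in²; R_n = 84 × 0.7854 × 4 × 1 = 263.9 kips → 0.75 × 263.9 = 198 kips.
Bearing: edge l_c = 1.812, r_n = 47.58 kips; interior l_c = 1.75, r_n = 45.94 kips; R_n = 47.58 + 3·45.94 = 185.4 kips → 139 kips.
Block shear: A_gv = 3.438, A_nv = 2.139, A_nt = 0.4395 in²; R_n = min(0.6F_uA_nv, 0.6F_yA_gv) + U_bs·F_u·A_nt = 120.6 kips → 90.4 kips.
Block shear governs: 90.4 kips.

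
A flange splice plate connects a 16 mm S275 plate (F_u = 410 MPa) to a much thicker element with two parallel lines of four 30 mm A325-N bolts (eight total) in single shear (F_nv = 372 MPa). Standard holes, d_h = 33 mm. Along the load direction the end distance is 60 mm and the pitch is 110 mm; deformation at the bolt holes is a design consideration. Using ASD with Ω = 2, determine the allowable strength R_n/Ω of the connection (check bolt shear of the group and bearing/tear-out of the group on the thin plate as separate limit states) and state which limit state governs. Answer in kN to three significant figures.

Bolt shear: A_b = π·30²/4 = 706.9 mm²; R_n = 372 × 706.9 × 8 × 1 / 1000 = 2104 kN → 2104 / 2 = 1050 kN.
Bearing (1.2 l_c t F_u ≤ 2.4 d t F_u): upper limit = 2.4·30·16·410 / 1000 = 472.3 kN.
  Edge l_c = 60 − 33/2 = 43.5 → r_n = 342.4 kN; interior l_c = 110 − 33 = 77 → r_n = 472.3 kN.
  R_n,bearing = 2·342.4 + 6·472.3 = 3519 kN → 3519 / 2 = 1760 kN.
Bolt shear governs: 1050 kN.

1050 kN (bolt shear governs)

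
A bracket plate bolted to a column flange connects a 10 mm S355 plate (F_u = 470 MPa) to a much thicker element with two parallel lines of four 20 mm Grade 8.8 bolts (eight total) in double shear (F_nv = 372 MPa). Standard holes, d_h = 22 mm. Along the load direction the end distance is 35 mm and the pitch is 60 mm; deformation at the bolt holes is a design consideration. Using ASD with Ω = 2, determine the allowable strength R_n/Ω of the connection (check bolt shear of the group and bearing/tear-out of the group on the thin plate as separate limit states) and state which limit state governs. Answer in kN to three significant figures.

Bolt shear: A_b = π·20²/4 = 314.2 mm²; R_n = 372 × 314.2 × 8 × 2 / 1000 = 1870 kN → 1870 / 2 = 935 kN.
Bearing (1.2 l_c t F_u ≤ 2.4 d t F_u): upper limit = 2.4·20·10·470 / 1000 = 225.6 kN.
  Edge l_c = 35 − 22/2 = 24 → r_n = 135.4 kN; interior l_c = 60 − 22 = 38 → r_n = 214.3 kN.
  R_n,bearing = 2·135.4 + 6·214.3 = 1557 kN → 1557 / 2 = 778 kN.
Bearing governs: 778 kN.

778 kN (bearing governs)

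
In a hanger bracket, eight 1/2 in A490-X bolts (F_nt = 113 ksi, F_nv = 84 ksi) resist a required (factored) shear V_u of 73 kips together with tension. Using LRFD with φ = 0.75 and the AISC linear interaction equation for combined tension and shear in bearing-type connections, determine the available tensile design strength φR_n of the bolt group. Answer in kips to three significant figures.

74.9 kips

A_b = π·0.5²/4 = 0.1963 in²; f_rv = 73 / (8 × 0.1963) = 46.47 ksi.
F'_nt = 1.3 F_nt − (F_nt / φF_nv) f_rv = 1.3·113 − (113/(0.75·84))·46.47 = 63.54 ksi, capped at F_nt → F'_nt = 63.54 ksi.
R_n = F'_nt · A_b · n = 63.54 × 0.1963 × 8 = 99.81 kips.
Design strength φR_n = 0.75 × 99.81 = 74.9 kips.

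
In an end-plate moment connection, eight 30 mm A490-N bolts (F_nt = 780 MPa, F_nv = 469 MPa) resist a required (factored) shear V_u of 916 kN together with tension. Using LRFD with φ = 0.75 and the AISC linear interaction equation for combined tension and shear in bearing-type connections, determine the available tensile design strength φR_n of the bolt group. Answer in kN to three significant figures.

A_b = π·30²/4 = 706.9 mm²; f_rv = 916 × 1000 / (8 × 706.9) = 162 MPa.
F'_nt = 1.3 F_nt − (F_nt / φF_nv) f_rv = 1.3·780 − (780/(0.75·469))·162 = 654.8 MPa, capped at F_nt → F'_nt = 654.8 MPa.
R_n = F'_nt · A_b · n = 654.8 × 706.9 × 8 / 1000 = 3703 kN.
Design strength φR_n = 0.75 × 3703 = 2780 kN.

2780 kN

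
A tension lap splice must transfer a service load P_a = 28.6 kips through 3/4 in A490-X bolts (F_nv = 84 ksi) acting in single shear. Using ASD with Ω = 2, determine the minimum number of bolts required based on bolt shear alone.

A_b = π·0.75²/4 = 0.4418 in².
Per-bolt allowable strength R_n/Ω = 84 × 0.4418 × 1 / 2 = 18.56 kips.
n ≥ 28.6 / 18.56 = 1.541 → use 2 bolts.

2 bolts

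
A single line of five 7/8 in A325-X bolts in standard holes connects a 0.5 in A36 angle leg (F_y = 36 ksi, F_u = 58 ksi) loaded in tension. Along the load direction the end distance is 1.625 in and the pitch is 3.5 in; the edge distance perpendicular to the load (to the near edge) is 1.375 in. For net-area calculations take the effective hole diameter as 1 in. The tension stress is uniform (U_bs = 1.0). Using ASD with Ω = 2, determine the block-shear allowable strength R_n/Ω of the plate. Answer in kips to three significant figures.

97.1 kips

Shear plane L_v = 1.625 + 4·3.5 = 15.62 in; A_gv = 15.62 × 0.5 = 7.812 in².
A_nv = (15.62 − 4.5·1) × 0.5 = 5.562 in².
A_nt = (1.375 − 0.5·1) × 0.5 = 0.4375 in².
0.6 F_u A_nv = 193.6 kips; 0.6 F_y A_gv = 168.7 kips → shear yielding governs the shear term.
R_n = 168.7 + 1.0 × 58 × 0.4375 = 194.1 kips.
Allowable strength R_n/Ω = 194.1 / 2 = 97.1 kips.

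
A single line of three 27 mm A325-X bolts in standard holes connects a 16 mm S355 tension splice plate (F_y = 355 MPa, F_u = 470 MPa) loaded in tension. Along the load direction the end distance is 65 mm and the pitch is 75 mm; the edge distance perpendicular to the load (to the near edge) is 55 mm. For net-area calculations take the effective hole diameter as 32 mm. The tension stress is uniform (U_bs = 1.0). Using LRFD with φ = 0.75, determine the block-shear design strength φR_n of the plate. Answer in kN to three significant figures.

Shear plane L_v = 65 + 2·75 = 215 mm; A_gv = 215 × 16 = 3440 mm².
A_nv = (215 − 2.5·32) × 16 = 2160 mm².
A_nt = (55 − 0.5·32) × 16 = 624 mm².
0.6 F_u A_nv = 609.1 kN; 0.6 F_y A_gv = 732.7 kN → shear rupture governs the shear term.
R_n = 609.1 + 1.0 × 470 × 624 / 1000 = 902.4 kN.
Design strength φR_n = 0.75 × 902.4 = 677 kN.

677 kN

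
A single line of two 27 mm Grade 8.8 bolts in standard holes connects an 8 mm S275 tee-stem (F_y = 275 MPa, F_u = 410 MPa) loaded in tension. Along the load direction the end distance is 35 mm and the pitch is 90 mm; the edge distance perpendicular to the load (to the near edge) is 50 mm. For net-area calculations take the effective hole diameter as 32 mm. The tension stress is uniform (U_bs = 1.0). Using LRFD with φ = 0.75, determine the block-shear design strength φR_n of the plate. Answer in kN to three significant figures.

197 kN

Shear plane L_v = 35 + 1·90 = 125 mm; A_gv = 125 × 8 = 1000 mm².
A_nv = (125 − 1.5·32) × 8 = 616 mm².
A_nt = (50 − 0.5·32) × 8 = 272 mm².
0.6 F_u A_nv = 151.5 kN; 0.6 F_y A_gv = 165 kN → shear rupture governs the shear term.
R_n = 151.5 + 1.0 × 410 × 272 / 1000 = 263.1 kN.
Design strength φR_n = 0.75 × 263.1 = 197 kN.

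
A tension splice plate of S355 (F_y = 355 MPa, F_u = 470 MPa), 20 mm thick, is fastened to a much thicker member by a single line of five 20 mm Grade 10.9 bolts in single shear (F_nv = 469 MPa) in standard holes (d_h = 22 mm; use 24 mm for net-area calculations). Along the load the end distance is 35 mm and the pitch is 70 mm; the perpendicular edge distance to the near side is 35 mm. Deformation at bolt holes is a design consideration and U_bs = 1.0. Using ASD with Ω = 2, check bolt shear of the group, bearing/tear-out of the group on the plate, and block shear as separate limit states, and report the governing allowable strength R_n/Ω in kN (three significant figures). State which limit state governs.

Bolt shear: A_b = π·20²/4 = 314.2 mm²; R_n = 469 × 314.2 × 5 × 1 / 1000 = 736.7 kN → 736.7 / 2 = 368 kN.
Bearing: edge l_c = 24, r_n = 270.7 kN; interior l_c = 48, r_n = 451.2 kN; R_n = 270.7 + 4·451.2 = 2076 kN → 1040 kN.
Block shear: A_gv = 6300, A_nv = 4140, A_nt = 460 mm²; R_n = min(0.6F_uA_nv, 0.6F_yA_gv) + U_bs·F_u·A_nt = 1384 kN → 692 kN.
Bolt shear governs: 368 kN.

368 kN (bolt shear governs)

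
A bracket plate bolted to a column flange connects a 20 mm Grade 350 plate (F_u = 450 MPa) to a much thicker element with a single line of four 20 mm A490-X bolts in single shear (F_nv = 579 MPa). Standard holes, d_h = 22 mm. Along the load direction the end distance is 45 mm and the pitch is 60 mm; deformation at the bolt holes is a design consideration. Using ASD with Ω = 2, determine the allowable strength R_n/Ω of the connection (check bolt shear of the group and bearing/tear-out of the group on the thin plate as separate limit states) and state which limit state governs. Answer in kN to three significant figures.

Bolt shear: A_b = π·20²/4 = 314.2 mm²; R_n = 579 × 314.2 × 4 × 1 / 1000 = 727.6 kN → 727.6 / 2 = 364 kN.
Bearing (1.2 l_c t F_u ≤ 2.4 d t F_u): upper limit = 2.4·20·20·450 / 1000 = 432 kN.
  Edge l_c = 45 − 22/2 = 34 → r_n = 367.2 kN; interior l_c = 60 − 22 = 38 → r_n = 410.4 kN.
  R_n,bearing = 1·367.2 + 3·410.4 = 1598 kN → 1598 / 2 = 799 kN.
Bolt shear governs: 364 kN.

364 kN (bolt shear governs)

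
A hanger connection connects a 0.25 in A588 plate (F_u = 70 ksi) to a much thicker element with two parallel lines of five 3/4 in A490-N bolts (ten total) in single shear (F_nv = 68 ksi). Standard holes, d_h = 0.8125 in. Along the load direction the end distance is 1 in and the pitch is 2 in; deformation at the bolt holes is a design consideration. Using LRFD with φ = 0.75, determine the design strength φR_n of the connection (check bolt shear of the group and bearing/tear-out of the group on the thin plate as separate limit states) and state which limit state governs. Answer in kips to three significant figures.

Bolt shear: A_b = π·0.75²/4 = 0.4418 in²; R_n = 68 × 0.4418 × 10 × 1 = 300.4 kips → 0.75 × 300.4 = 225 kips.
Bearing (1.2 l_c t F_u ≤ 2.4 d t F_u): upper limit = 2.4·0.75·0.25·70 = 31.5 kips.
  Edge l_c = 1 − 0.8125/2 = 0.5938 → r_n = 12.47 kips; interior l_c = 2 − 0.8125 = 1.188 → r_n = 24.94 kips.
  R_n,bearing = 2·12.47 + 8·24.94 = 224.4 kips → 0.75 × 224.4 = 168 kips.
Bearing governs: 168 kips.

168 kips (bearing governs)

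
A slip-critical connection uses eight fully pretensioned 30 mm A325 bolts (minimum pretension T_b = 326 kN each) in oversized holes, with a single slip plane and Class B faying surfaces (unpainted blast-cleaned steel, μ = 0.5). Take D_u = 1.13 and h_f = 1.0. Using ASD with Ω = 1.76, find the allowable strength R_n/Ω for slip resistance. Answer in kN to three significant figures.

R_n = μ · D_u · h_f · T_b · n_s · n_b = 0.5 × 1.13 × 1.0 × 326 × 1 × 8 = 1474 kN.
Allowable strength R_n/Ω = 1474 / 1.76 = 837 kN.

837 kN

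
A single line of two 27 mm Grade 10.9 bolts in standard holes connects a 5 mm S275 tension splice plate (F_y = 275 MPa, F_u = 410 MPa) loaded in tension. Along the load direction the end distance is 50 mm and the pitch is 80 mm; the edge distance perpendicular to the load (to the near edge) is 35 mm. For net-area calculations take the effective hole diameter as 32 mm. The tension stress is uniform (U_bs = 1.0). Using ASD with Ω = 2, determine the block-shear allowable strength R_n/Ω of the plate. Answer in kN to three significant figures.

Shear plane L_v = 50 + 1·80 = 130 mm; A_gv = 130 × 5 = 650 mm².
A_nv = (130 − 1.5·32) × 5 = 410 mm².
A_nt = (35 − 0.5·32) × 5 = 95 mm².
0.6 F_u A_nv = 100.9 kN; 0.6 F_y A_gv = 107.2 kN → shear rupture governs the shear term.
R_n = 100.9 + 1.0 × 410 × 95 / 1000 = 139.8 kN.
Allowable strength R_n/Ω = 139.8 / 2 = 69.9 kN.

69.9 kN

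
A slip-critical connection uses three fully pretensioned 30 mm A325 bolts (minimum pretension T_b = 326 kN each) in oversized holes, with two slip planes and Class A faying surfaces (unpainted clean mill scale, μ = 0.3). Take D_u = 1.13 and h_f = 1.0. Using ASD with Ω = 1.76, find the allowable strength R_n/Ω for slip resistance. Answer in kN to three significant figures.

377 kN

R_n = μ · D_u · h_f · T_b · n_s · n_b = 0.3 × 1.13 × 1.0 × 326 × 2 × 3 = 663.1 kN.
Allowable strength R_n/Ω = 663.1 / 1.76 = 377 kN.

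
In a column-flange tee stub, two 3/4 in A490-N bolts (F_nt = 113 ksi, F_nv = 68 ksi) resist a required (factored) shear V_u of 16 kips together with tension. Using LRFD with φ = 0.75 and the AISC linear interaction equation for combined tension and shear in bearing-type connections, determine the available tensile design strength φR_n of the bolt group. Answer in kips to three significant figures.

70.8 kips

A_b = π·0.75²/4 = 0.4418 in²; f_rv = 16 / (2 × 0.4418) = 18.11 ksi.
F'_nt = 1.3 F_nt − (F_nt / φF_nv) f_rv = 1.3·113 − (113/(0.75·68))·18.11 = 106.8 ksi, capped at F_nt → F'_nt = 106.8 ksi.
R_n = F'_nt · A_b · n = 106.8 × 0.4418 × 2 = 94.35 kips.
Design strength φR_n = 0.75 × 94.35 = 70.8 kips.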